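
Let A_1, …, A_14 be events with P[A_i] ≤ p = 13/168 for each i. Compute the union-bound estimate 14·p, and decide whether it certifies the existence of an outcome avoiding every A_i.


Union bound: P[∪_{i=1}^{14} A_i] ≤ Σ_i P[A_i] ≤ 14·p = 14·(13/168) = 13/12.
Numerically: 13/12 ≈ 1.0833.
Is 13/12 < 1? NO.
Since the bound 13/12 is ≥ 1, the union bound is uninformative here; it does NOT by itself certify existence.

14·p = 13/12 ≈ 1.0833; existence NOT certified by the union bound.


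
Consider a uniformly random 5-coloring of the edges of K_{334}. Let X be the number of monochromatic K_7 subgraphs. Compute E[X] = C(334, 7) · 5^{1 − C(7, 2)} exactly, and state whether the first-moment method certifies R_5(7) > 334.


E[X] = C(334, 7) · 5^{1 − 21} = 86359460961576 · 5^{−20} = 86359460961576/95367431640625.
As a reduced fraction: E[X] = 86359460961576/95367431640625 ≈ 0.9055446.
Is E[X] < 1? YES.
Since E[X] < 1, there exists a 5-coloring of K_{334} with no monochromatic K_7; hence R_5(7) > 334.

E[X] = 86359460961576/95367431640625 ≈ 0.9055446; E[X] < 1, so R_5(7) > 334.


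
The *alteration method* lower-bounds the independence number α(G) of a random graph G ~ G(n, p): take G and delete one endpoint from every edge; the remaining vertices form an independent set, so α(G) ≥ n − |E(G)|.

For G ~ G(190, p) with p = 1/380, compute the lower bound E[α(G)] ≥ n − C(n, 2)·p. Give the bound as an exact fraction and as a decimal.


E[|E(G)|] = C(190, 2)·p = 17955 · (1/380) = 189/4.
E[α(G)] ≥ n − E[|E(G)|] = 190 − 189/4 = 571/4.
Numerically: ≈ 142.750.
(This is only a lower bound; the true E[α(G)] may be larger.)

E[α(G)] ≥ 571/4 ≈ 142.750.


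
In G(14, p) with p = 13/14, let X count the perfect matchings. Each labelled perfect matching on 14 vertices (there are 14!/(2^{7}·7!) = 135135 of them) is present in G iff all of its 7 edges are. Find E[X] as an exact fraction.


K_14 has 14!/(2^{7}·7!) = 135135 labelled perfect matchings.
For each such perfect matching H, let X_H = 1 if all 7 edges of H are present in G. Then P[X_H = 1] = p^{7} = (13/14)^{7} = 62748517/105413504.
Summing the indicators: E[X] = Σ_H E[X_H] = 135135 · p^{7} = 135135 · 62748517/105413504 = 1211360120685/15059072.
Numerically: E[X] ≈ 8.044e+04.

E[X] = 135135 · (13/14)^{7} = 1211360120685/15059072 ≈ 8.044e+04.


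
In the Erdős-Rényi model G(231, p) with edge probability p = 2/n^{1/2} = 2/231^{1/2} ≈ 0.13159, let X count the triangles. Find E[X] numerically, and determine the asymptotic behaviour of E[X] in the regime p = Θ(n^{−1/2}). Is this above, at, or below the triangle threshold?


Number of potential triangles: C(231, 3) = 2027795.
Each occurs with probability p³ ≈ (0.13159)³ ≈ 2.2786206e-03.
By linearity: E[X] = C(231, 3)·p³ ≈ 2027795 · 2.2786206e-03 ≈ 4620.57544.
Since α = 1/2 < 1, p = c/n^{1/2} ≫ 1/n is above the triangle threshold p ~ 1/n. Asymptotically E[X] ~ (c³/6)·n^{3(1−α)} = (2³/6)·n^{1.5} → ∞; triangles are abundant w.h.p.

E[X] ≈ 4620.57544; in regime p = Θ(1/n^{1/2}) E[X] diverges (above the triangle threshold p ~ 1/n).


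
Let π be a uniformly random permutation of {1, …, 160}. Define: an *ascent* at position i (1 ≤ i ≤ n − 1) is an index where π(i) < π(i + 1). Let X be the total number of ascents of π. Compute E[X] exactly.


Write X = Σ X_I over i = 1, …, 159, with X_I the indicator of one ascent.
There are 159 indicators.
For each fixed i, the pair (π(i), π(i+1)) is a uniformly random ordered pair of distinct values from {1, …, 160}; by symmetry P[π(i) < π(i+1)] = 1/2.
By linearity: E[X] = 159 · (1/2) = (160 − 1) · (1/2) = 159/2 ≈ 79.50000.

E[X] = 159/2 = 79.50000.


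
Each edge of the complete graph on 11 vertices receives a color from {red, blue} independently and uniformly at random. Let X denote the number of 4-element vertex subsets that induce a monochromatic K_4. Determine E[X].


Let X = Σ_S X_S over the C(11, 4) = 330 subsets S of size 4, where X_S = 1 if the K_4 on S is monochromatic.
For a fixed S, the K_4 on S has C(4, 2) = 6 edges. P[all 6 edges red] = (1/2)^6, and likewise for blue, so P[monochromatic] = 2·(1/2)^6 = 2^{1 − 6} = 1/32.
Summing: E[X] = C(11, 4) · 2^{1 − 6} = 330 · 1/32 = 165/16.
Numerically: E[X] ≈ 10.3125.

E[X] = C(11,4)·2^(1−C(4,2)) = 165/16 ≈ 10.3125.


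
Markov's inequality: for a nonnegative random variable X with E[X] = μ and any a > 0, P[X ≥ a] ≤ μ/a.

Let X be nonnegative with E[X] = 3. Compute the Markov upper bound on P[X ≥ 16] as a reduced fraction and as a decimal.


μ = E[X] = 3, a = 16.
Markov: P[X ≥ 16] ≤ μ/a = (3)/16 = 3/16.
Numerically: ≈ 0.188.
(Since a = 16 > μ = 3.000, the bound 3/16 is < 1 and informative.)

P[X ≥ 16] ≤ 3/16 ≈ 0.188.


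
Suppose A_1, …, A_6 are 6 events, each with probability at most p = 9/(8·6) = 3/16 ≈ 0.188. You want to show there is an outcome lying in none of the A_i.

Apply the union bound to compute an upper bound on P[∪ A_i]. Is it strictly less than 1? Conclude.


Union bound: P[∪_{i=1}^{6} A_i] ≤ Σ_i P[A_i] ≤ 6·p = 6·(3/16) = 9/8.
Numerically: 9/8 ≈ 1.125.
Is 9/8 < 1? NO.
Since the bound 9/8 is ≥ 1, the union bound is uninformative here; it does NOT by itself certify existence.

6·p = 9/8 ≈ 1.125; existence NOT certified by the union bound.


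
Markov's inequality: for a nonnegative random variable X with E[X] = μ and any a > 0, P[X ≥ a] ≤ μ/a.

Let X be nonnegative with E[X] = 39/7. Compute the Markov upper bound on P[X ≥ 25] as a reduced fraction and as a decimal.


μ = E[X] = 39/7, a = 25.
Markov: P[X ≥ 25] ≤ μ/a = (39/7)/25 = 39/175.
Numerically: ≈ 0.22286.
(Since a = 25 > μ = 5.57143, the bound 39/175 is < 1 and informative.)

P[X ≥ 25] ≤ 39/175 ≈ 0.22286.


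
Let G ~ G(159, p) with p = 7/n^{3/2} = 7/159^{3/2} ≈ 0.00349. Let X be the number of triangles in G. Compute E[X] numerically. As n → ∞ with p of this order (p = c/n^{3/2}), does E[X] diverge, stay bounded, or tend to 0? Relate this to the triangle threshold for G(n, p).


Number of potential triangles: C(159, 3) = 657359.
Each occurs with probability p³ ≈ (0.00349)³ ≈ 4.25605e-08.
By linearity: E[X] = C(159, 3)·p³ ≈ 657359 · 4.25605e-08 ≈ 0.028.
Since α = 3/2 > 1, p = c/n^{3/2} = o(1/n) is below the triangle threshold p ~ 1/n. Asymptotically E[X] ~ (c³/6)·n^{3(1−α)} = (7³/6)·n^{-1.5} → 0, so by Markov's inequality G has no triangles w.h.p.

E[X] ≈ 0.028; in regime p = Θ(1/n^{3/2}) E[X] tends to 0 (below the triangle threshold p ~ 1/n).


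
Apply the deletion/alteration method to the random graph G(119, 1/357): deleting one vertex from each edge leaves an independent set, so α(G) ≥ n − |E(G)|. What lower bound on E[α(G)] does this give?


E[|E(G)|] = C(119, 2)·p = 7021 · (1/357) = 59/3.
E[α(G)] ≥ n − E[|E(G)|] = 119 − 59/3 = 298/3.
Numerically: ≈ 99.33333.
(This is only a lower bound; the true E[α(G)] may be larger.)

E[α(G)] ≥ 298/3 ≈ 99.33333.


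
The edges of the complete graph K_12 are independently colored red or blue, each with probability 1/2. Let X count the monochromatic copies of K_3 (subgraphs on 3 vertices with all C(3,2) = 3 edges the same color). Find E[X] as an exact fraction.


Let X = Σ_S X_S over the C(12, 3) = 220 subsets S of size 3, where X_S = 1 if the K_3 on S is monochromatic.
For a fixed S, the K_3 on S has C(3, 2) = 3 edges. P[all 3 edges red] = (1/2)^3, and likewise for blue, so P[monochromatic] = 2·(1/2)^3 = 2^{1 − 3} = 1/4.
Summing: E[X] = C(12, 3) · 2^{1 − 3} = 220 · 1/4 = 55.
Numerically: E[X] ≈ 55.00000.

E[X] = C(12,3)·2^(1−C(3,2)) = 55 ≈ 55.00000.


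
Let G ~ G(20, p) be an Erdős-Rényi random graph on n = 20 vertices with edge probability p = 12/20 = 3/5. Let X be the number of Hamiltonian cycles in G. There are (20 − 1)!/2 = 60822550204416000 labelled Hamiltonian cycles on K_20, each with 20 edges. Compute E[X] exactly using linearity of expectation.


K_20 has (20 − 1)!/2 = 60822550204416000 labelled Hamiltonian cycles.
For each such Hamiltonian cycle H, let X_H = 1 if all 20 edges of H are present in G. Then P[X_H = 1] = p^{20} = (3/5)^{20} = 3486784401/95367431640625.
By linearity of expectation: E[X] = Σ_H E[X_H] = 60822550204416000 · p^{20} = 60822550204416000 · 3486784401/95367431640625 = 1696600954254376560918528/762939453125.
Numerically: E[X] ≈ 2.22377e+12.

E[X] = 60822550204416000 · (3/5)^{20} = 1696600954254376560918528/762939453125 ≈ 2.22377e+12.


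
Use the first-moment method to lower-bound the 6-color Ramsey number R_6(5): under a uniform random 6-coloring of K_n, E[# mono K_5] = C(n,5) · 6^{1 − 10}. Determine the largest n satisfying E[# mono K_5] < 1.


We need C(n, 5) · 6^{1 − 10} < 1, i.e. C(n, 5) < 6^{10 − 1} = 10077696.
Check values of n near the boundary:
  n = 61: C(61, 5) = 5949147; 5949147 < 10077696? YES
  n = 62: C(62, 5) = 6471002; 6471002 < 10077696? YES
  n = 63: C(63, 5) = 7028847; 7028847 < 10077696? YES
  n = 64: C(64, 5) = 7624512; 7624512 < 10077696? YES
  n = 65: C(65, 5) = 8259888; 8259888 < 10077696? YES
  n = 66: C(66, 5) = 8936928; 8936928 < 10077696? YES
  n = 67: C(67, 5) = 9657648; 9657648 < 10077696? YES
  n = 68: C(68, 5) = 10424128; 10424128 < 10077696? NO
The largest n with C(n, 5) < 10077696 is n = 67 (where E[X] = 67067/69984 ≈ 0.95832). Hence R_6(5) > 67, i.e. R_6(5) ≥ 68.

Largest n = 67; hence R_6(5) > 67.


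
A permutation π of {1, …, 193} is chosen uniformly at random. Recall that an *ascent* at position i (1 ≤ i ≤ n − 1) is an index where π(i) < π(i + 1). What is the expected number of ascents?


Write X = Σ X_I over i = 1, …, 192, with X_I the indicator of one ascent.
There are 192 indicators.
For each fixed i, the pair (π(i), π(i+1)) is a uniformly random ordered pair of distinct values from {1, …, 193}; by symmetry P[π(i) < π(i+1)] = 1/2.
By linearity: E[X] = 192 · (1/2) = (193 − 1) · (1/2) = 96 ≈ 96.00000.

E[X] = 96 = 96.00000.


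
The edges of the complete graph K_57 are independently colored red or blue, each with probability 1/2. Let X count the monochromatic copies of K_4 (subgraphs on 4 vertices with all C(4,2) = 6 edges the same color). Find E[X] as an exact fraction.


Let X = Σ_S X_S over the C(57, 4) = 395010 subsets S of size 4, where X_S = 1 if the K_4 on S is monochromatic.
For a fixed S, the K_4 on S has C(4, 2) = 6 edges. P[all 6 edges red] = (1/2)^6, and likewise for blue, so P[monochromatic] = 2·(1/2)^6 = 2^{1 − 6} = 1/32.
Summing: E[X] = C(57, 4) · 2^{1 − 6} = 395010 · 1/32 = 197505/16.
Numerically: E[X] ≈ 12344.062.

E[X] = C(57,4)·2^(1−C(4,2)) = 197505/16 ≈ 12344.062.


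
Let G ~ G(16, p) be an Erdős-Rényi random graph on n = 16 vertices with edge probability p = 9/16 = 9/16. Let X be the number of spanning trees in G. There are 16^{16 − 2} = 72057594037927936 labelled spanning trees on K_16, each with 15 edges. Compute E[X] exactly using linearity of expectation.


K_16 has 16^{16 − 2} = 72057594037927936 labelled spanning trees.
For each such spanning tree H, let X_H = 1 if all 15 edges of H are present in G. Then P[X_H = 1] = p^{15} = (9/16)^{15} = 205891132094649/1152921504606846976.
By linearity: E[X] = Σ_H E[X_H] = 72057594037927936 · p^{15} = 72057594037927936 · 205891132094649/1152921504606846976 = 205891132094649/16.
Numerically: E[X] ≈ 1.2868e+13.

E[X] = 72057594037927936 · (9/16)^{15} = 205891132094649/16 ≈ 1.2868e+13.


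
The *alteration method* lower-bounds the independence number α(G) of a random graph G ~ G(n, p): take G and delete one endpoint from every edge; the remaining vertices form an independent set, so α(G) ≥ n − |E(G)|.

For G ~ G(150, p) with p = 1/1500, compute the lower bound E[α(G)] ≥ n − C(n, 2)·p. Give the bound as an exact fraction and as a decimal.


E[|E(G)|] = C(150, 2)·p = 11175 · (1/1500) = 149/20.
E[α(G)] ≥ n − E[|E(G)|] = 150 − 149/20 = 2851/20.
Numerically: ≈ 142.5500.
(This is only a lower bound; the true E[α(G)] may be larger.)

E[α(G)] ≥ 2851/20 ≈ 142.5500.


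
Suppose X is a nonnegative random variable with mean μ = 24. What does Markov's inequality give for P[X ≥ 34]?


μ = E[X] = 24, a = 34.
Markov: P[X ≥ 34] ≤ μ/a = (24)/34 = 12/17.
Numerically: ≈ 0.705882.
(Since a = 34 > μ = 24.000000, the bound 12/17 is < 1 and informative.)

P[X ≥ 34] ≤ 12/17 ≈ 0.705882.


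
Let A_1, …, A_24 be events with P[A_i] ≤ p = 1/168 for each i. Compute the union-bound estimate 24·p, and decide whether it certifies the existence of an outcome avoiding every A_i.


Union bound: P[∪_{i=1}^{24} A_i] ≤ Σ_i P[A_i] ≤ 24·p = 24·(1/168) = 1/7.
Numerically: 1/7 ≈ 0.142857.
Is 1/7 < 1? YES.
Since P[∪ A_i] ≤ 1/7 < 1, the complement has P[∩ A_i^c] ≥ 1 − 1/7 = 6/7 > 0, so some outcome avoids every A_i.

24·p = 1/7 ≈ 0.142857; existence CERTIFIED by the union bound.


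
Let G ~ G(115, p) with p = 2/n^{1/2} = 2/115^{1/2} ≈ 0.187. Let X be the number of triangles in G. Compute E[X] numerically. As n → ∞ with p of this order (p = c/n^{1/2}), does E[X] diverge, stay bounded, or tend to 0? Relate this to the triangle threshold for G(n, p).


Number of potential triangles: C(115, 3) = 246905.
Each occurs with probability p³ ≈ (0.187)³ ≈ 6.48699e-03.
By linearity: E[X] = C(115, 3)·p³ ≈ 246905 · 6.48699e-03 ≈ 1601.670.
Since α = 1/2 < 1, p = c/n^{1/2} ≫ 1/n is above the triangle threshold p ~ 1/n. Asymptotically E[X] ~ (c³/6)·n^{3(1−α)} = (2³/6)·n^{1.5} → ∞; triangles are abundant w.h.p.

E[X] ≈ 1601.670; in regime p = Θ(1/n^{1/2}) E[X] diverges (above the triangle threshold p ~ 1/n).


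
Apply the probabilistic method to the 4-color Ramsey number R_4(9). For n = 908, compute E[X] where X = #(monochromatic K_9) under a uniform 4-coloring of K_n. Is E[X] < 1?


E[X] = C(908, 9) · 4^{1 − 36} = 1111058428637338083100 · 4^{−35} = 1111058428637338083100/1180591620717411303424.
As a reduced fraction: E[X] = 277764607159334520775/295147905179352825856 ≈ 0.9411.
Is E[X] < 1? YES.
Since E[X] < 1, there exists a 4-coloring of K_{908} with no monochromatic K_9; hence R_4(9) > 908.

E[X] = 277764607159334520775/295147905179352825856 ≈ 0.9411; E[X] < 1, so R_4(9) > 908.


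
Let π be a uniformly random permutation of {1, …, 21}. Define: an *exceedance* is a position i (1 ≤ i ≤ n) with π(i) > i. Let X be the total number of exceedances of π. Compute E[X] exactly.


Write X = Σ_{i=1}^{21} X_i, where X_i = 1_{π(i) > i}.
For each fixed i, π(i) is uniform over {1, …, 21} (marginal of a uniform permutation), so P[π(i) > i] = (n − i)/n. Summing: Σ_{i=1}^{21} (n − i)/n = (0 + 1 + … + 20)/21 = 21(21 − 1)/(2·21) = (21 − 1)/2.
Hence E[X] = Σ_{i=1}^{21} (21 − i)/21 = 10 ≈ 10.00000.

E[X] = 10 = 10.00000.


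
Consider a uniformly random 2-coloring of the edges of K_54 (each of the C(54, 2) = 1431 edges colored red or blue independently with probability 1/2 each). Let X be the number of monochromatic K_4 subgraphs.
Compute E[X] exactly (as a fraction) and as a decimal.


Let X = Σ_S X_S over the C(54, 4) = 316251 subsets S of size 4, where X_S = 1 if the K_4 on S is monochromatic.
For a fixed S, the K_4 on S has C(4, 2) = 6 edges. P[all 6 edges red] = (1/2)^6, and likewise for blue, so P[monochromatic] = 2·(1/2)^6 = 2^{1 − 6} = 1/32.
By linearity: E[X] = C(54, 4) · 2^{1 − 6} = 316251 · 1/32 = 316251/32.
Numerically: E[X] ≈ 9882.8438.

E[X] = C(54,4)·2^(1−C(4,2)) = 316251/32 ≈ 9882.8438.


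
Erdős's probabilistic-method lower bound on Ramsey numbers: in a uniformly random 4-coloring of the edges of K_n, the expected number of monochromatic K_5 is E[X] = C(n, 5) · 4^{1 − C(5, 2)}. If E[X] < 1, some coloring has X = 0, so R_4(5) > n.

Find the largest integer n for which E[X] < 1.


We need C(n, 5) · 4^{1 − 10} < 1, i.e. C(n, 5) < 4^{10 − 1} = 262144.
Check values of n near the boundary:
  n = 32: C(32, 5) = 201376; 201376 < 262144? YES
  n = 33: C(33, 5) = 237336; 237336 < 262144? YES
  n = 34: C(34, 5) = 278256; 278256 < 262144? NO
  n = 35: C(35, 5) = 324632; 324632 < 262144? NO
The largest n with C(n, 5) < 262144 is n = 33 (where E[X] = 29667/32768 ≈ 0.90536). Hence R_4(5) > 33, i.e. R_4(5) ≥ 34.

Largest n = 33; hence R_4(5) > 33.


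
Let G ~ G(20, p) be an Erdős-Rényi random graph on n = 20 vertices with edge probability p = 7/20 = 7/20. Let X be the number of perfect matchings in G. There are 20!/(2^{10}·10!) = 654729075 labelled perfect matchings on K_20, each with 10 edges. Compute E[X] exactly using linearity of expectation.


K_20 has 20!/(2^{10}·10!) = 654729075 labelled perfect matchings.
For each such perfect matching H, let X_H = 1 if all 10 edges of H are present in G. Then P[X_H = 1] = p^{10} = (7/20)^{10} = 282475249/10240000000000.
By linearity: E[X] = Σ_H E[X_H] = 654729075 · p^{10} = 654729075 · 282475249/10240000000000 = 7397790339526587/409600000000.
Numerically: E[X] ≈ 18061.

E[X] = 654729075 · (7/20)^{10} = 7397790339526587/409600000000 ≈ 18061.


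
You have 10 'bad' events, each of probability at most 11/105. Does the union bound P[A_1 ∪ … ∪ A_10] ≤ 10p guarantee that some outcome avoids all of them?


Union bound: P[∪_{i=1}^{10} A_i] ≤ Σ_i P[A_i] ≤ 10·p = 10·(11/105) = 22/21.
Numerically: 22/21 ≈ 1.0476.
Is 22/21 < 1? NO.
Since the bound 22/21 is ≥ 1, the union bound is uninformative here; it does NOT by itself certify existence.

10·p = 22/21 ≈ 1.0476; existence NOT certified by the union bound.


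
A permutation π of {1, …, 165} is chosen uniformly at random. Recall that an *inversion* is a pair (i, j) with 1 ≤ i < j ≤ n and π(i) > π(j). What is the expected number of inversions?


Write X = Σ X_I over the C(165, 2) = 13530 pairs i < j, with X_I the indicator of one inversion.
There are 13530 indicators.
For each fixed pair i < j, the values π(i) and π(j) are two distinct elements of {1, …, 165} in uniformly random order; by symmetry P[π(i) > π(j)] = 1/2.
By linearity: E[X] = 13530 · (1/2) = C(165, 2) · (1/2) = 13530/2 = 6765 ≈ 6765.000.

E[X] = 6765 = 6765.000.


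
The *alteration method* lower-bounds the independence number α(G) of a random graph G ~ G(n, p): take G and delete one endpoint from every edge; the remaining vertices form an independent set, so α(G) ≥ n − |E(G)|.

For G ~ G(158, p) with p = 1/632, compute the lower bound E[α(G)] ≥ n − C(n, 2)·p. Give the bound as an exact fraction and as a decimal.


E[|E(G)|] = C(158, 2)·p = 12403 · (1/632) = 157/8.
E[α(G)] ≥ n − E[|E(G)|] = 158 − 157/8 = 1107/8.
Numerically: ≈ 138.37500.
(This is only a lower bound; the true E[α(G)] may be larger.)

E[α(G)] ≥ 1107/8 ≈ 138.37500.


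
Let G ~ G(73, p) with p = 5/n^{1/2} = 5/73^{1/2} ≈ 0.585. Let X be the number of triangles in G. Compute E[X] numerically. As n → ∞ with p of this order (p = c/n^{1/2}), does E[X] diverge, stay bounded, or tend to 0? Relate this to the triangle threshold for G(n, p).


Number of potential triangles: C(73, 3) = 62196.
Each occurs with probability p³ ≈ (0.585)³ ≈ 2.00413e-01.
By linearity: E[X] = C(73, 3)·p³ ≈ 62196 · 2.00413e-01 ≈ 12464.882.
Since α = 1/2 < 1, p = c/n^{1/2} ≫ 1/n is above the triangle threshold p ~ 1/n. Asymptotically E[X] ~ (c³/6)·n^{3(1−α)} = (5³/6)·n^{1.5} → ∞; triangles are abundant w.h.p.

E[X] ≈ 12464.882; in regime p = Θ(1/n^{1/2}) E[X] diverges (above the triangle threshold p ~ 1/n).


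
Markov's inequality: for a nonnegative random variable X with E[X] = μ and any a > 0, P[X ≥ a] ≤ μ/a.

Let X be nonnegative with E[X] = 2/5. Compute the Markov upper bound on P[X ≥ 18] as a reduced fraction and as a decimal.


μ = E[X] = 2/5, a = 18.
Markov: P[X ≥ 18] ≤ μ/a = (2/5)/18 = 1/45.
Numerically: ≈ 0.02222.
(Since a = 18 > μ = 0.40000, the bound 1/45 is < 1 and informative.)

P[X ≥ 18] ≤ 1/45 ≈ 0.02222.


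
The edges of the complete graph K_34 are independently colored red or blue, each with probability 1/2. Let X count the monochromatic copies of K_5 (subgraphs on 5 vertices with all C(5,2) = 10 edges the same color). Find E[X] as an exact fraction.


Let X = Σ_S X_S over the C(34, 5) = 278256 subsets S of size 5, where X_S = 1 if the K_5 on S is monochromatic.
For a fixed S, the K_5 on S has C(5, 2) = 10 edges. P[all 10 edges red] = (1/2)^10, and likewise for blue, so P[monochromatic] = 2·(1/2)^10 = 2^{1 − 10} = 1/512.
By linearity of expectation: E[X] = C(34, 5) · 2^{1 − 10} = 278256 · 1/512 = 17391/32.
Numerically: E[X] ≈ 543.468750.

E[X] = C(34,5)·2^(1−C(5,2)) = 17391/32 ≈ 543.468750.


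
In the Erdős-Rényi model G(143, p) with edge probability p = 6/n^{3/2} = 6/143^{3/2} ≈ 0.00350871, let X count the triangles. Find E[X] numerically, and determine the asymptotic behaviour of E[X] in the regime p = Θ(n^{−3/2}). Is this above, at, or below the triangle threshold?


Number of potential triangles: C(143, 3) = 477191.
Each occurs with probability p³ ≈ (0.00350871)³ ≈ 4.31958061e-08.
By linearity: E[X] = C(143, 3)·p³ ≈ 477191 · 4.31958061e-08 ≈ 0.020613.
Since α = 3/2 > 1, p = c/n^{3/2} = o(1/n) is below the triangle threshold p ~ 1/n. Asymptotically E[X] ~ (c³/6)·n^{3(1−α)} = (6³/6)·n^{-1.5} → 0, so by Markov's inequality G has no triangles w.h.p.

E[X] ≈ 0.020613; in regime p = Θ(1/n^{3/2}) E[X] tends to 0 (below the triangle threshold p ~ 1/n).


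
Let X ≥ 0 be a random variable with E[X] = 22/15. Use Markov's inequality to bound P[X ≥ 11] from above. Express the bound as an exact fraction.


μ = E[X] = 22/15, a = 11.
Markov: P[X ≥ 11] ≤ μ/a = (22/15)/11 = 2/15.
Numerically: ≈ 0.1333.
(Since a = 11 > μ = 1.4667, the bound 2/15 is < 1 and informative.)

P[X ≥ 11] ≤ 2/15 ≈ 0.1333.


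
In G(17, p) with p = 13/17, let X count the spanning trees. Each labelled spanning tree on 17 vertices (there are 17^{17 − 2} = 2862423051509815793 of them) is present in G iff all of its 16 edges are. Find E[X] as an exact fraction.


K_17 has 17^{17 − 2} = 2862423051509815793 labelled spanning trees.
For each such spanning tree H, let X_H = 1 if all 16 edges of H are present in G. Then P[X_H = 1] = p^{16} = (13/17)^{16} = 665416609183179841/48661191875666868481.
By linearity of expectation: E[X] = Σ_H E[X_H] = 2862423051509815793 · p^{16} = 2862423051509815793 · 665416609183179841/48661191875666868481 = 665416609183179841/17.
Numerically: E[X] ≈ 3.91422e+16.

E[X] = 2862423051509815793 · (13/17)^{16} = 665416609183179841/17 ≈ 3.91422e+16.


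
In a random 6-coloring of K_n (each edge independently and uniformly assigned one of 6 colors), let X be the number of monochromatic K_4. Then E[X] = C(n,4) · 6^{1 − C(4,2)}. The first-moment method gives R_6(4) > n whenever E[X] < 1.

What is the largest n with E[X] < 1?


We need C(n, 4) · 6^{1 − 6} < 1, i.e. C(n, 4) < 6^{6 − 1} = 7776.
Check values of n near the boundary:
  n = 21: C(21, 4) = 5985; 5985 < 7776? YES
  n = 22: C(22, 4) = 7315; 7315 < 7776? YES
  n = 23: C(23, 4) = 8855; 8855 < 7776? NO
  n = 24: C(24, 4) = 10626; 10626 < 7776? NO
The largest n with C(n, 4) < 7776 is n = 22 (where E[X] = 7315/7776 ≈ 0.9407150). Hence R_6(4) > 22, i.e. R_6(4) ≥ 23.

Largest n = 22; hence R_6(4) > 22.


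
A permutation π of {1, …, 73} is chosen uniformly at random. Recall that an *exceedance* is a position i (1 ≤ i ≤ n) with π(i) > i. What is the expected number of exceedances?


Write X = Σ_{i=1}^{73} X_i, where X_i = 1_{π(i) > i}.
For each fixed i, π(i) is uniform over {1, …, 73} (marginal of a uniform permutation), so P[π(i) > i] = (n − i)/n. Summing: Σ_{i=1}^{73} (n − i)/n = (0 + 1 + … + 72)/73 = 73(73 − 1)/(2·73) = (73 − 1)/2.
Hence E[X] = Σ_{i=1}^{73} (73 − i)/73 = 36 ≈ 36.000.

E[X] = 36 = 36.000.


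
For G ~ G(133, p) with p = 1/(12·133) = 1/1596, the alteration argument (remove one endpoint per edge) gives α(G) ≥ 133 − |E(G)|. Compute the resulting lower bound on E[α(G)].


E[|E(G)|] = C(133, 2)·p = 8778 · (1/1596) = 11/2.
E[α(G)] ≥ n − E[|E(G)|] = 133 − 11/2 = 255/2.
Numerically: ≈ 127.5000.
(This is only a lower bound; the true E[α(G)] may be larger.)

E[α(G)] ≥ 255/2 ≈ 127.5000.


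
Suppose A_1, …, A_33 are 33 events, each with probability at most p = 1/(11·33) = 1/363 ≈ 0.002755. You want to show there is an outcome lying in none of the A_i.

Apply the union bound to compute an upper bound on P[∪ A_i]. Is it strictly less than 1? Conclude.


Union bound: P[∪_{i=1}^{33} A_i] ≤ Σ_i P[A_i] ≤ 33·p = 33·(1/363) = 1/11.
Numerically: 1/11 ≈ 0.090909.
Is 1/11 < 1? YES.
Since P[∪ A_i] ≤ 1/11 < 1, the complement has P[∩ A_i^c] ≥ 1 − 1/11 = 10/11 > 0, so some outcome avoids every A_i.

33·p = 1/11 ≈ 0.090909; existence CERTIFIED by the union bound.


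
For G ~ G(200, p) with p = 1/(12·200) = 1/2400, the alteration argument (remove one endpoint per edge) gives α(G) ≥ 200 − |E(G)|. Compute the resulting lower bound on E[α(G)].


E[|E(G)|] = C(200, 2)·p = 19900 · (1/2400) = 199/24.
E[α(G)] ≥ n − E[|E(G)|] = 200 − 199/24 = 4601/24.
Numerically: ≈ 191.7083.
(This is only a lower bound; the true E[α(G)] may be larger.)

E[α(G)] ≥ 4601/24 ≈ 191.7083.


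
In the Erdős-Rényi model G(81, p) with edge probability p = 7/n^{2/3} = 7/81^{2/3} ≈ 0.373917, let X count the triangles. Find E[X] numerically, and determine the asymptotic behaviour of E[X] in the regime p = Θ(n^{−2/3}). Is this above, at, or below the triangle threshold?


Number of potential triangles: C(81, 3) = 85320.
Each occurs with probability p³ ≈ (0.373917)³ ≈ 5.22786161e-02.
By linearity: E[X] = C(81, 3)·p³ ≈ 85320 · 5.22786161e-02 ≈ 4460.411523.
Since α = 2/3 < 1, p = c/n^{2/3} ≫ 1/n is above the triangle threshold p ~ 1/n. Asymptotically E[X] ~ (c³/6)·n^{3(1−α)} = (7³/6)·n^{1} → ∞; triangles are abundant w.h.p.

E[X] ≈ 4460.411523; in regime p = Θ(1/n^{2/3}) E[X] diverges (above the triangle threshold p ~ 1/n).


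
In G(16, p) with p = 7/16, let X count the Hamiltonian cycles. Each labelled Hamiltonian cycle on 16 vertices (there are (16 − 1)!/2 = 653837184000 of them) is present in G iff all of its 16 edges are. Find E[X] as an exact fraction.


K_16 has (16 − 1)!/2 = 653837184000 labelled Hamiltonian cycles.
For each such Hamiltonian cycle H, let X_H = 1 if all 16 edges of H are present in G. Then P[X_H = 1] = p^{16} = (7/16)^{16} = 33232930569601/18446744073709551616.
By linearity of expectation: E[X] = Σ_H E[X_H] = 653837184000 · p^{16} = 653837184000 · 33232930569601/18446744073709551616 = 21219654042671322112875/18014398509481984.
Numerically: E[X] ≈ 1.1779e+06.

E[X] = 653837184000 · (7/16)^{16} = 21219654042671322112875/18014398509481984 ≈ 1.1779e+06.


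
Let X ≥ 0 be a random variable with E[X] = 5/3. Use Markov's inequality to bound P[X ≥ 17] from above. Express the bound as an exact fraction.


μ = E[X] = 5/3, a = 17.
Markov: P[X ≥ 17] ≤ μ/a = (5/3)/17 = 5/51.
Numerically: ≈ 0.098.
(Since a = 17 > μ = 1.667, the bound 5/51 is < 1 and informative.)

P[X ≥ 17] ≤ 5/51 ≈ 0.098.


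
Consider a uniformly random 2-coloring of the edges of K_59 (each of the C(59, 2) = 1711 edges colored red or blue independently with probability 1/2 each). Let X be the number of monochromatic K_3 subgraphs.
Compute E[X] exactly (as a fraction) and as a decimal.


Let X = Σ_S X_S over the C(59, 3) = 32509 subsets S of size 3, where X_S = 1 if the K_3 on S is monochromatic.
For a fixed S, the K_3 on S has C(3, 2) = 3 edges. P[all 3 edges red] = (1/2)^3, and likewise for blue, so P[monochromatic] = 2·(1/2)^3 = 2^{1 − 3} = 1/4.
Summing: E[X] = C(59, 3) · 2^{1 − 3} = 32509 · 1/4 = 32509/4.
Numerically: E[X] ≈ 8127.2500.

E[X] = C(59,3)·2^(1−C(3,2)) = 32509/4 ≈ 8127.2500.


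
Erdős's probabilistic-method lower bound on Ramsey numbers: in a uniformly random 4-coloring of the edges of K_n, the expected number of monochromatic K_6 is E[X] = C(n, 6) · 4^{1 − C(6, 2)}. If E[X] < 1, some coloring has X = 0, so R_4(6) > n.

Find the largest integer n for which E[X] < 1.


We need C(n, 6) · 4^{1 − 15} < 1, i.e. C(n, 6) < 4^{15 − 1} = 268435456.
Check values of n near the boundary:
  n = 73: C(73, 6) = 170230452; 170230452 < 268435456? YES
  n = 74: C(74, 6) = 185250786; 185250786 < 268435456? YES
  n = 75: C(75, 6) = 201359550; 201359550 < 268435456? YES
  n = 76: C(76, 6) = 218618940; 218618940 < 268435456? YES
  n = 77: C(77, 6) = 237093780; 237093780 < 268435456? YES
  n = 78: C(78, 6) = 256851595; 256851595 < 268435456? YES
  n = 79: C(79, 6) = 277962685; 277962685 < 268435456? NO
The largest n with C(n, 6) < 268435456 is n = 78 (where E[X] = 256851595/268435456 ≈ 0.956847). Hence R_4(6) > 78, i.e. R_4(6) ≥ 79.

Largest n = 78; hence R_4(6) > 78.


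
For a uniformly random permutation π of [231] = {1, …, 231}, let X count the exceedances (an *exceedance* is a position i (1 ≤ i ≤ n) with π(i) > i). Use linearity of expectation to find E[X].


Write X = Σ_{i=1}^{231} X_i, where X_i = 1_{π(i) > i}.
For each fixed i, π(i) is uniform over {1, …, 231} (marginal of a uniform permutation), so P[π(i) > i] = (n − i)/n. Summing: Σ_{i=1}^{231} (n − i)/n = (0 + 1 + … + 230)/231 = 231(231 − 1)/(2·231) = (231 − 1)/2.
Hence E[X] = Σ_{i=1}^{231} (231 − i)/231 = 115 ≈ 115.00000.

E[X] = 115 = 115.00000.


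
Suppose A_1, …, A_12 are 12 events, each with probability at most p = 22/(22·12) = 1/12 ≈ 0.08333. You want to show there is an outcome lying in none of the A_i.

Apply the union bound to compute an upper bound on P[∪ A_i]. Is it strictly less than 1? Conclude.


Union bound: P[∪_{i=1}^{12} A_i] ≤ Σ_i P[A_i] ≤ 12·p = 12·(1/12) = 1.
Numerically: 1 ≈ 1.00000.
Is 1 < 1? NO.
Since the bound 1 is ≥ 1, the union bound is uninformative here; it does NOT by itself certify existence.

12·p = 1 ≈ 1.00000; existence NOT certified by the union bound.


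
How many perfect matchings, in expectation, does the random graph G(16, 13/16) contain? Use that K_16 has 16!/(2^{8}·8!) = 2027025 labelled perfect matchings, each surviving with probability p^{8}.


K_16 has 16!/(2^{8}·8!) = 2027025 labelled perfect matchings.
For each such perfect matching H, let X_H = 1 if all 8 edges of H are present in G. Then P[X_H = 1] = p^{8} = (13/16)^{8} = 815730721/4294967296.
By linearity: E[X] = Σ_H E[X_H] = 2027025 · p^{8} = 2027025 · 815730721/4294967296 = 1653506564735025/4294967296.
Numerically: E[X] ≈ 3.85e+05.

E[X] = 2027025 · (13/16)^{8} = 1653506564735025/4294967296 ≈ 3.85e+05.


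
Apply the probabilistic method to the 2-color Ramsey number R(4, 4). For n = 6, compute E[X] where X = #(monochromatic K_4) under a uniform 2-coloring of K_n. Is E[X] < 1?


E[X] = C(6, 4) · 2^{1 − 6} = 15 · 2^{−5} = 15/32.
As a reduced fraction: E[X] = 15/32 ≈ 0.468750.
Is E[X] < 1? YES.
Since E[X] < 1, there exists a 2-coloring of K_{6} with no monochromatic K_4; hence R(4, 4) > 6.

E[X] = 15/32 ≈ 0.468750; E[X] < 1, so R(4, 4) > 6.


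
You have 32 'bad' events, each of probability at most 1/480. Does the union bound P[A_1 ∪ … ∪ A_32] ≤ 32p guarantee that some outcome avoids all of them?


Union bound: P[∪_{i=1}^{32} A_i] ≤ Σ_i P[A_i] ≤ 32·p = 32·(1/480) = 1/15.
Numerically: 1/15 ≈ 0.0667.
Is 1/15 < 1? YES.
Since P[∪ A_i] ≤ 1/15 < 1, the complement has P[∩ A_i^c] ≥ 1 − 1/15 = 14/15 > 0, so some outcome avoids every A_i.

32·p = 1/15 ≈ 0.0667; existence CERTIFIED by the union bound.


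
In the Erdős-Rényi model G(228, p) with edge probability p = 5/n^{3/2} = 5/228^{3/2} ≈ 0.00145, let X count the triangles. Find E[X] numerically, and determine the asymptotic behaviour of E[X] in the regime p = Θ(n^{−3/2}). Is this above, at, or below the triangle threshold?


Number of potential triangles: C(228, 3) = 1949476.
Each occurs with probability p³ ≈ (0.00145)³ ≈ 3.06340e-09.
By linearity: E[X] = C(228, 3)·p³ ≈ 1949476 · 3.06340e-09 ≈ 0.006.
Since α = 3/2 > 1, p = c/n^{3/2} = o(1/n) is below the triangle threshold p ~ 1/n. Asymptotically E[X] ~ (c³/6)·n^{3(1−α)} = (5³/6)·n^{-1.5} → 0, so by Markov's inequality G has no triangles w.h.p.

E[X] ≈ 0.006; in regime p = Θ(1/n^{3/2}) E[X] tends to 0 (below the triangle threshold p ~ 1/n).


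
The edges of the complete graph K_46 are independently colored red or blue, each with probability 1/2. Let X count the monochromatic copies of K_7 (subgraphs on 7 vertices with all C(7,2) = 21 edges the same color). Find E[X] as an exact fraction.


Let X = Σ_S X_S over the C(46, 7) = 53524680 subsets S of size 7, where X_S = 1 if the K_7 on S is monochromatic.
For a fixed S, the K_7 on S has C(7, 2) = 21 edges. P[all 21 edges red] = (1/2)^21, and likewise for blue, so P[monochromatic] = 2·(1/2)^21 = 2^{1 − 21} = 1/1048576.
By linearity: E[X] = C(46, 7) · 2^{1 − 21} = 53524680 · 1/1048576 = 6690585/131072.
Numerically: E[X] ≈ 51.045113.

E[X] = C(46,7)·2^(1−C(7,2)) = 6690585/131072 ≈ 51.045113.


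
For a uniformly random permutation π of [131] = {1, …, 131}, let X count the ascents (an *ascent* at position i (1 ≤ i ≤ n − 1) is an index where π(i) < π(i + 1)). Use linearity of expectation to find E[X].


Write X = Σ X_I over i = 1, …, 130, with X_I the indicator of one ascent.
There are 130 indicators.
For each fixed i, the pair (π(i), π(i+1)) is a uniformly random ordered pair of distinct values from {1, …, 131}; by symmetry P[π(i) < π(i+1)] = 1/2.
By linearity: E[X] = 130 · (1/2) = (131 − 1) · (1/2) = 65 ≈ 65.000.

E[X] = 65 = 65.000.


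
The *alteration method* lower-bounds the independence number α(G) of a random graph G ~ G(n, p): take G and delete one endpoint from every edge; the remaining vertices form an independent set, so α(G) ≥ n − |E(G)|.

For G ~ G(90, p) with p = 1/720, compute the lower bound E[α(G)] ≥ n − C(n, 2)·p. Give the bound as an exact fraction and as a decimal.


E[|E(G)|] = C(90, 2)·p = 4005 · (1/720) = 89/16.
E[α(G)] ≥ n − E[|E(G)|] = 90 − 89/16 = 1351/16.
Numerically: ≈ 84.4375.
(This is only a lower bound; the true E[α(G)] may be larger.)

E[α(G)] ≥ 1351/16 ≈ 84.4375.


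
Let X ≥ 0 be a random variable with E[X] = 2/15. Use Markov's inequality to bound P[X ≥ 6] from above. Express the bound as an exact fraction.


μ = E[X] = 2/15, a = 6.
Markov: P[X ≥ 6] ≤ μ/a = (2/15)/6 = 1/45.
Numerically: ≈ 0.02222.
(Since a = 6 > μ = 0.13333, the bound 1/45 is < 1 and informative.)

P[X ≥ 6] ≤ 1/45 ≈ 0.02222.


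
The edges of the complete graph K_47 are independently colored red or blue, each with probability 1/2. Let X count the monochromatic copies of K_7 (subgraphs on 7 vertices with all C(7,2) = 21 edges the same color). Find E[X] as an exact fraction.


Let X = Σ_S X_S over the C(47, 7) = 62891499 subsets S of size 7, where X_S = 1 if the K_7 on S is monochromatic.
For a fixed S, the K_7 on S has C(7, 2) = 21 edges. P[all 21 edges red] = (1/2)^21, and likewise for blue, so P[monochromatic] = 2·(1/2)^21 = 2^{1 − 21} = 1/1048576.
By linearity: E[X] = C(47, 7) · 2^{1 − 21} = 62891499 · 1/1048576 = 62891499/1048576.
Numerically: E[X] ≈ 59.97801.

E[X] = C(47,7)·2^(1−C(7,2)) = 62891499/1048576 ≈ 59.97801.


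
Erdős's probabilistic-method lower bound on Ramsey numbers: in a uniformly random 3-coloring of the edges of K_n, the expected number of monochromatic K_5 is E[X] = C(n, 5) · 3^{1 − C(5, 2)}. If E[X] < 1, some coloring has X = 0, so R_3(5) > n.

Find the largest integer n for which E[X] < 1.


We need C(n, 5) · 3^{1 − 10} < 1, i.e. C(n, 5) < 3^{10 − 1} = 19683.
Check values of n near the boundary:
  n = 18: C(18, 5) = 8568; 8568 < 19683? YES
  n = 19: C(19, 5) = 11628; 11628 < 19683? YES
  n = 20: C(20, 5) = 15504; 15504 < 19683? YES
  n = 21: C(21, 5) = 20349; 20349 < 19683? NO
  n = 22: C(22, 5) = 26334; 26334 < 19683? NO
The largest n with C(n, 5) < 19683 is n = 20 (where E[X] = 5168/6561 ≈ 0.787685). Hence R_3(5) > 20, i.e. R_3(5) ≥ 21.

Largest n = 20; hence R_3(5) > 20.


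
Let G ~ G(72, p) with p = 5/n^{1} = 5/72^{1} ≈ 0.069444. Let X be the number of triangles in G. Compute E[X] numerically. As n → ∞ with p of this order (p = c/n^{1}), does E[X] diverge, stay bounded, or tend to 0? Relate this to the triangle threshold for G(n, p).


Number of potential triangles: C(72, 3) = 59640.
Each occurs with probability p³ ≈ (0.069444)³ ≈ 3.3489798e-04.
By linearity: E[X] = C(72, 3)·p³ ≈ 59640 · 3.3489798e-04 ≈ 19.97332.
Here α = 1, so p = 5/n is exactly at the triangle threshold p ~ 1/n. Asymptotically E[X] → c³/6 = 5³/6 = 125/6 ≈ 20.83333, a bounded constant. In this regime the triangle count is asymptotically Poisson(c³/6).

E[X] ≈ 19.97332; in regime p = Θ(1/n^{1}) E[X] stays bounded (at the triangle threshold p ~ 1/n).


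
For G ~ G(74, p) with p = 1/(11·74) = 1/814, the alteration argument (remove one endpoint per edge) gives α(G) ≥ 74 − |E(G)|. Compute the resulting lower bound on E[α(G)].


E[|E(G)|] = C(74, 2)·p = 2701 · (1/814) = 73/22.
E[α(G)] ≥ n − E[|E(G)|] = 74 − 73/22 = 1555/22.
Numerically: ≈ 70.682.
(This is only a lower bound; the true E[α(G)] may be larger.)

E[α(G)] ≥ 1555/22 ≈ 70.682.


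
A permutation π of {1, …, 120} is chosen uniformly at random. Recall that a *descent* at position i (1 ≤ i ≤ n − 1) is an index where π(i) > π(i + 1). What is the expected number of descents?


Write X = Σ X_I over i = 1, …, 119, with X_I the indicator of one descent.
There are 119 indicators.
For each fixed i, the pair (π(i), π(i+1)) is a uniformly random ordered pair of distinct values from {1, …, 120}; by symmetry P[π(i) > π(i+1)] = 1/2.
By linearity: E[X] = 119 · (1/2) = (120 − 1) · (1/2) = 119/2 ≈ 59.5000.

E[X] = 119/2 = 59.5000.


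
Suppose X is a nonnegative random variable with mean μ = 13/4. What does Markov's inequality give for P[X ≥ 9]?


μ = E[X] = 13/4, a = 9.
Markov: P[X ≥ 9] ≤ μ/a = (13/4)/9 = 13/36.
Numerically: ≈ 0.36111.
(Since a = 9 > μ = 3.25000, the bound 13/36 is < 1 and informative.)

P[X ≥ 9] ≤ 13/36 ≈ 0.36111.


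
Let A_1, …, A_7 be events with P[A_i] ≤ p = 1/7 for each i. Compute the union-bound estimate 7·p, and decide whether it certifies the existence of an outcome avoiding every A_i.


Union bound: P[∪_{i=1}^{7} A_i] ≤ Σ_i P[A_i] ≤ 7·p = 7·(1/7) = 1.
Numerically: 1 ≈ 1.000000.
Is 1 < 1? NO.
Since the bound 1 is ≥ 1, the union bound is uninformative here; it does NOT by itself certify existence.

7·p = 1 ≈ 1.000000; existence NOT certified by the union bound.


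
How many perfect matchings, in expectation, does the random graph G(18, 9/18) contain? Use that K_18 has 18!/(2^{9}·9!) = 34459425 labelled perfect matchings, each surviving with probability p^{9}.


K_18 has 18!/(2^{9}·9!) = 34459425 labelled perfect matchings.
For each such perfect matching H, let X_H = 1 if all 9 edges of H are present in G. Then P[X_H = 1] = p^{9} = (1/2)^{9} = 1/512.
Summing the indicators: E[X] = Σ_H E[X_H] = 34459425 · p^{9} = 34459425 · 1/512 = 34459425/512.
Numerically: E[X] ≈ 67304.

E[X] = 34459425 · (1/2)^{9} = 34459425/512 ≈ 67304.


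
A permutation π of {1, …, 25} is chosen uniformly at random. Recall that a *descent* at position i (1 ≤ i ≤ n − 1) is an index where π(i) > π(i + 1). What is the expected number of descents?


Write X = Σ X_I over i = 1, …, 24, with X_I the indicator of one descent.
There are 24 indicators.
For each fixed i, the pair (π(i), π(i+1)) is a uniformly random ordered pair of distinct values from {1, …, 25}; by symmetry P[π(i) > π(i+1)] = 1/2.
By linearity: E[X] = 24 · (1/2) = (25 − 1) · (1/2) = 12 ≈ 12.000.

E[X] = 12 = 12.000.
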